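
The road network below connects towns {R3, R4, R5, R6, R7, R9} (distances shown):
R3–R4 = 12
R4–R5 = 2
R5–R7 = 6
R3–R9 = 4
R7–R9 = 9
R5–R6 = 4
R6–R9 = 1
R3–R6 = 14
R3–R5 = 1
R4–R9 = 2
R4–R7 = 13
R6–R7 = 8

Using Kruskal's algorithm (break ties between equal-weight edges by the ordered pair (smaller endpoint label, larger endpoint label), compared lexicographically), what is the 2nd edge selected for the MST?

R6-R9

Kruskal's algorithm — process edges by increasing weight (ties by edge label):
R3–R5 (1): add. Components now {R3,R5} {R4} {R9} {R6} {R7}
R6–R9 (1): add. Components now {R3,R5} {R4} {R6,R9} {R7}
R4–R5 (2): add. Components now {R3,R4,R5} {R6,R9} {R7}
R4–R9 (2): add. Components now {R3,R4,R5,R6,R9} {R7}
R3–R9 (4): skip — R3 and R9 already connected.
R5–R6 (4): skip — R6 and R5 already connected.
R5–R7 (6): add. Components now {R3,R4,R5,R6,R7,R9}
The 2nd edge added is R6–R9.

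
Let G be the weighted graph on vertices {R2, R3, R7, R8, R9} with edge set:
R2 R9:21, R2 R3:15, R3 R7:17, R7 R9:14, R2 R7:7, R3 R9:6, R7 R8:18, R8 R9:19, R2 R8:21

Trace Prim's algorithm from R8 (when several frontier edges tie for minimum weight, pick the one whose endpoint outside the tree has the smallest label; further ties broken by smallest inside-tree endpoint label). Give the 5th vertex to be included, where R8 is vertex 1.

Prim's algorithm from R8:
Step 1: cheapest edge leaving the tree is R7 R8 (18); add R7.
Step 2: cheapest edge leaving the tree is R2 R7 (7); add R2.
Step 3: cheapest edge leaving the tree is R7 R9 (14); add R9.
Step 4: cheapest edge leaving the tree is R3 R9 (6); add R3.
Vertex order: R8, R7, R2, R9, R3. The 5th vertex is R3.

R3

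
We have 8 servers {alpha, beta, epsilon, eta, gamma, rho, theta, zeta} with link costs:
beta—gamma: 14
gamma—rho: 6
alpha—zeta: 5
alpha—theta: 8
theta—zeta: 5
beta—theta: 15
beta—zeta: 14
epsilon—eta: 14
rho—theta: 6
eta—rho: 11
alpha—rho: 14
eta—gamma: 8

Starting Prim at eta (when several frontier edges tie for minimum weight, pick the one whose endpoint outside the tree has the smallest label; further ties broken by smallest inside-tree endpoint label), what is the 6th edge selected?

Prim, starting at eta.
Step 1: frontier [eta—gamma 8, eta—rho 11, epsilon—eta 14] → take eta—gamma (8); add gamma.
Step 2: frontier [eta—rho 11, epsilon—eta 14, gamma—rho 6, beta—gamma 14] → take gamma—rho (6); add rho.
Step 3: frontier [epsilon—eta 14, beta—gamma 14, rho—theta 6, alpha—rho 14] → take rho—theta (6); add theta.
Step 4: frontier [epsilon—eta 14, beta—gamma 14, alpha—rho 14, theta—zeta 5, alpha—theta 8, beta—theta 15] → take theta—zeta (5); add zeta.
Step 5: frontier [epsilon—eta 14, beta—gamma 14, alpha—rho 14, alpha—theta 8, beta—theta 15, alpha—zeta 5, beta—zeta 14] → take alpha—zeta (5); add alpha.
Step 6: frontier [epsilon—eta 14, beta—gamma 14, beta—theta 15, beta—zeta 14] → take beta—gamma (14); add beta.
Step 7: frontier [epsilon—eta 14] → take epsilon—eta (14); add epsilon.
The 6th edge added is beta—gamma.

beta-gamma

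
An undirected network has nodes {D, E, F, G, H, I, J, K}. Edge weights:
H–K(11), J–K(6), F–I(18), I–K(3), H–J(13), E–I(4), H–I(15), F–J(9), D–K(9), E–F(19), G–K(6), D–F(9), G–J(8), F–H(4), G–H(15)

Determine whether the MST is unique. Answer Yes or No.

No

Kruskal: consider edges lightest-first.
I–K (3): add — endpoints in different components.
E–I (4): add — endpoints in different components.
F–H (4): add — endpoints in different components.
G–K (6): add — endpoints in different components.
J–K (6): add — endpoints in different components.
G–J (8): skip — G and J already connected.
D–F (9): add — endpoints in different components.
D–K (9): add — endpoints in different components.
Non-tree edge F–J has weight 9, equal to the heaviest edge on its tree cycle — swapping gives another MST of the same weight. Not unique.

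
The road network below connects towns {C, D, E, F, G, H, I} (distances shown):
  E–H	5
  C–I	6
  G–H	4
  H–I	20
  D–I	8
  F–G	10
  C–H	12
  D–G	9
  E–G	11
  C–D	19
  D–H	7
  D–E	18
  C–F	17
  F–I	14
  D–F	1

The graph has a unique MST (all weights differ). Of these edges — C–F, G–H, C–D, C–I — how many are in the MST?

Sort edges by weight, then run Kruskal:
D–F (1): add. Components now {C} {D,F} {E} {G} {H} {I}
G–H (4): add. Components now {C} {D,F} {E} {G,H} {I}
E–H (5): add. Components now {C} {D,F} {E,G,H} {I}
C–I (6): add. Components now {C,I} {D,F} {E,G,H}
D–H (7): add. Components now {C,I} {D,E,F,G,H}
D–I (8): add. Components now {C,D,E,F,G,H,I}
MST edge set: {D–F, G–H, E–H, C–I, D–H, D–I}.
Of the listed edges, {G–H, C–I} are in the MST → 2.

2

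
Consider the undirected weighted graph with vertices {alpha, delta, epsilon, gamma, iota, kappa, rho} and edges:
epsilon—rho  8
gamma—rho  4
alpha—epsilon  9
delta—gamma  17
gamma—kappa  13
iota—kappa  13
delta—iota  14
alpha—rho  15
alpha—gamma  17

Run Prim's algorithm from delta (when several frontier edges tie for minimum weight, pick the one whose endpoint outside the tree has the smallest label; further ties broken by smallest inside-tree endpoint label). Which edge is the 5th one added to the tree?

epsilon-rho

Prim's algorithm from delta:
Step 1: cheapest edge leaving the tree is delta—iota (14); add iota.
Step 2: cheapest edge leaving the tree is iota—kappa (13); add kappa.
Step 3: cheapest edge leaving the tree is gamma—kappa (13); add gamma.
Step 4: cheapest edge leaving the tree is gamma—rho (4); add rho.
Step 5: cheapest edge leaving the tree is epsilon—rho (8); add epsilon.
Step 6: cheapest edge leaving the tree is alpha—epsilon (9); add alpha.
The 5th edge added is epsilon—rho.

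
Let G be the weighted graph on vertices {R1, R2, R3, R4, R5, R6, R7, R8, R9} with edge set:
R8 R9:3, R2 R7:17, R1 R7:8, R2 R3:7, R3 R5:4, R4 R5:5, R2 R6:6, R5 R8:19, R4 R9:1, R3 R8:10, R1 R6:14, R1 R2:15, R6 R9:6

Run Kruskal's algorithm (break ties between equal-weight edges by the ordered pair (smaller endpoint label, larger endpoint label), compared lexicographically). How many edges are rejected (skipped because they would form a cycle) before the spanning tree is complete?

2

Kruskal: consider edges lightest-first.
R4 R9 (1): add — endpoints in different components.
R8 R9 (3): add — endpoints in different components.
R3 R5 (4): add — endpoints in different components.
R4 R5 (5): add — endpoints in different components.
R2 R6 (6): add — endpoints in different components.
R6 R9 (6): add — endpoints in different components.
R2 R3 (7): skip — R2 and R3 already connected.
R1 R7 (8): add — endpoints in different components.
R3 R8 (10): skip — R8 and R3 already connected.
R1 R6 (14): add — endpoints in different components.
Edges rejected before the tree was complete: 2.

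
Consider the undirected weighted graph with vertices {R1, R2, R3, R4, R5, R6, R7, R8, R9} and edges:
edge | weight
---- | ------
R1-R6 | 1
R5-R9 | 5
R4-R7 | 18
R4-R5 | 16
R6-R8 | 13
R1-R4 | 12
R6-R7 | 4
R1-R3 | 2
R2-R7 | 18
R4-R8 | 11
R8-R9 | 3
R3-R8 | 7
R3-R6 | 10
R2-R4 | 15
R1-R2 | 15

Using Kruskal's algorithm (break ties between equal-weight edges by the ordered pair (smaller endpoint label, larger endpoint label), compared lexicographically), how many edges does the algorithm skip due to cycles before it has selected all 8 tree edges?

Kruskal: consider edges lightest-first.
R1-R6 (1): add — endpoints in different components.
R1-R3 (2): add — endpoints in different components.
R8-R9 (3): add — endpoints in different components.
R6-R7 (4): add — endpoints in different components.
R5-R9 (5): add — endpoints in different components.
R3-R8 (7): add — endpoints in different components.
R3-R6 (10): skip — R3 and R6 already connected.
R4-R8 (11): add — endpoints in different components.
R1-R4 (12): skip — R1 and R4 already connected.
R6-R8 (13): skip — R6 and R8 already connected.
R1-R2 (15): add — endpoints in different components.
Edges rejected before the tree was complete: 3.

3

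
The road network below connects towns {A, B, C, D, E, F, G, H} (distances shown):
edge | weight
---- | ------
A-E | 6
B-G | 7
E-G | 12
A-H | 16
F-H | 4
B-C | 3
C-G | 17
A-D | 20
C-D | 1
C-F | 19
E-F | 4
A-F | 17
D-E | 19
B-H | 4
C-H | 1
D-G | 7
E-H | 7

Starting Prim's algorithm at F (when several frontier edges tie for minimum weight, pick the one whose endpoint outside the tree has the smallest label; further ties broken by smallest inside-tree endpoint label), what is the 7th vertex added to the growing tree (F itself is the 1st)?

A

Prim's algorithm from F:
Step 1: cheapest edge leaving the tree is E-F (4); add E.
Step 2: cheapest edge leaving the tree is F-H (4); add H.
Step 3: cheapest edge leaving the tree is C-H (1); add C.
Step 4: cheapest edge leaving the tree is C-D (1); add D.
Step 5: cheapest edge leaving the tree is B-C (3); add B.
Step 6: cheapest edge leaving the tree is A-E (6); add A.
Step 7: cheapest edge leaving the tree is B-G (7); add G.
Vertex order: F, E, H, C, D, B, A, G. The 7th vertex is A.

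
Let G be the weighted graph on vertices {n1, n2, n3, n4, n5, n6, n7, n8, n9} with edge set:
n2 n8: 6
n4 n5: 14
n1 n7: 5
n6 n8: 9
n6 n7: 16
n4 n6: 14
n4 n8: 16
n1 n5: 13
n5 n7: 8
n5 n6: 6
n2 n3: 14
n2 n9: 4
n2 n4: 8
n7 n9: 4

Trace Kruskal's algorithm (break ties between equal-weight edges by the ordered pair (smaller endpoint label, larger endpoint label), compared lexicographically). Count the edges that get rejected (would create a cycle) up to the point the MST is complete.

Kruskal: consider edges lightest-first.
n2 n9 (4): add — endpoints in different components.
n7 n9 (4): add — endpoints in different components.
n1 n7 (5): add — endpoints in different components.
n2 n8 (6): add — endpoints in different components.
n5 n6 (6): add — endpoints in different components.
n2 n4 (8): add — endpoints in different components.
n5 n7 (8): add — endpoints in different components.
n6 n8 (9): skip — n6 and n8 already connected.
n1 n5 (13): skip — n1 and n5 already connected.
n2 n3 (14): add — endpoints in different components.
Edges rejected before the tree was complete: 2.

2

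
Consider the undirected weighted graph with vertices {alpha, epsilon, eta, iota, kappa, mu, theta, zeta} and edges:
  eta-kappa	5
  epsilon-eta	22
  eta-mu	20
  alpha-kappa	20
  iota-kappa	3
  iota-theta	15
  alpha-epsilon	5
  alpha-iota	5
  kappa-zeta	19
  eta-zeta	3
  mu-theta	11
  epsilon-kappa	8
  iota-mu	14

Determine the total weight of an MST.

Kruskal: consider edges lightest-first.
eta-zeta (3): add — endpoints in different components.
iota-kappa (3): add — endpoints in different components.
alpha-epsilon (5): add — endpoints in different components.
alpha-iota (5): add — endpoints in different components.
eta-kappa (5): add — endpoints in different components.
epsilon-kappa (8): skip — kappa and epsilon already connected.
mu-theta (11): add — endpoints in different components.
iota-mu (14): add — endpoints in different components.
MST edges: eta-zeta, iota-kappa, alpha-epsilon, alpha-iota, eta-kappa, mu-theta, iota-mu; total weight 3+3+5+5+5+11+14 = 46.

46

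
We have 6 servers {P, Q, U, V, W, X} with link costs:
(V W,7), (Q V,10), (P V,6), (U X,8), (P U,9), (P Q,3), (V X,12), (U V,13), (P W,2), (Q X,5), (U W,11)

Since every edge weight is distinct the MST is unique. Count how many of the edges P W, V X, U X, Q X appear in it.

3

Kruskal's algorithm — process edges by increasing weight (ties by edge label):
P W (2): add — endpoints in different components.
P Q (3): add — endpoints in different components.
Q X (5): add — endpoints in different components.
P V (6): add — endpoints in different components.
V W (7): skip — W and V already connected.
U X (8): add — endpoints in different components.
MST edge set: {P W, P Q, Q X, P V, U X}.
Of the listed edges, {P W, U X, Q X} are in the MST → 3.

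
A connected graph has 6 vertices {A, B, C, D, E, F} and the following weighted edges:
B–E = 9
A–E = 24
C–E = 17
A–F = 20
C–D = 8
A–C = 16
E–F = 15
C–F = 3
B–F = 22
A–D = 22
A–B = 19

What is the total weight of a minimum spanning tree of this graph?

Kruskal's algorithm — process edges by increasing weight (ties by edge label):
C–F (3): add — endpoints in different components.
C–D (8): add — endpoints in different components.
B–E (9): add — endpoints in different components.
E–F (15): add — endpoints in different components.
A–C (16): add — endpoints in different components.
MST edges: C–F, C–D, B–E, E–F, A–C; total weight 3+8+9+15+16 = 51.

51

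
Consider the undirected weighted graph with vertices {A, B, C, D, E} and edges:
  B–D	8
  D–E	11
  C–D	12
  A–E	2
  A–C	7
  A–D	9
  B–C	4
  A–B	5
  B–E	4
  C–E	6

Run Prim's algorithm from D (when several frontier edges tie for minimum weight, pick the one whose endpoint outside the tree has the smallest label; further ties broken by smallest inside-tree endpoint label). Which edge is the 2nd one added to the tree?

Grow the tree from D using Prim:
Step 1: frontier [B–D 8, A–D 9, D–E 11, C–D 12] → take B–D (8); add B.
Step 2: frontier [B–C 4, B–E 4, A–B 5, A–D 9, D–E 11, C–D 12] → take B–C (4); add C.
Step 3: frontier [B–E 4, A–B 5, C–E 6, A–C 7, A–D 9, D–E 11] → take B–E (4); add E.
Step 4: frontier [A–B 5, A–C 7, A–D 9, A–E 2] → take A–E (2); add A.
The 2nd edge added is B–C.

B-C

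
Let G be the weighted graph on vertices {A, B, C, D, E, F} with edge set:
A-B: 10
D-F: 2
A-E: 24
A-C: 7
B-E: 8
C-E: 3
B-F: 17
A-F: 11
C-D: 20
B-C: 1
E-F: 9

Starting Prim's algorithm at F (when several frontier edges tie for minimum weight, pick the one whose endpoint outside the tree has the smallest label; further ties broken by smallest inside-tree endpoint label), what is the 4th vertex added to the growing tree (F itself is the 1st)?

C

Prim, starting at F.
Step 1: frontier [D-F 2, E-F 9, A-F 11, B-F 17] → take D-F (2); add D.
Step 2: frontier [C-D 20, E-F 9, A-F 11, B-F 17] → take E-F (9); add E.
Step 3: frontier [C-D 20, C-E 3, B-E 8, A-E 24, A-F 11, B-F 17] → take C-E (3); add C.
Step 4: frontier [B-C 1, A-C 7, B-E 8, A-E 24, A-F 11, B-F 17] → take B-C (1); add B.
Step 5: frontier [A-B 10, A-C 7, A-E 24, A-F 11] → take A-C (7); add A.
Vertex order: F, D, E, C, B, A. The 4th vertex is C.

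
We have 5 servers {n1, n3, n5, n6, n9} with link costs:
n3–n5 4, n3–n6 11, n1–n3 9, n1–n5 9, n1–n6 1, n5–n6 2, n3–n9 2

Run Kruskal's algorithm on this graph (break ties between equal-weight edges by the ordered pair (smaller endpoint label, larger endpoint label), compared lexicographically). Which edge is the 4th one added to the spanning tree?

Kruskal: consider edges lightest-first.
n1–n6 (1): add. Components now {n5} {n1,n6} {n9} {n3}
n3–n9 (2): add. Components now {n5} {n1,n6} {n3,n9}
n5–n6 (2): add. Components now {n1,n5,n6} {n3,n9}
n3–n5 (4): add. Components now {n1,n3,n5,n6,n9}
The 4th edge added is n3–n5.

n3-n5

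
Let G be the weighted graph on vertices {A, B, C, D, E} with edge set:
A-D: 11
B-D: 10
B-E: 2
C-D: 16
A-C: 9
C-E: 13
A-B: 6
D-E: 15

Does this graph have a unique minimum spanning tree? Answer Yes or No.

Sort edges by weight, then run Kruskal:
B-E (2): add — endpoints in different components.
A-B (6): add — endpoints in different components.
A-C (9): add — endpoints in different components.
B-D (10): add — endpoints in different components.
Every non-tree edge has weight strictly greater than the heaviest edge on the tree path between its endpoints, so the MST is unique.

Yes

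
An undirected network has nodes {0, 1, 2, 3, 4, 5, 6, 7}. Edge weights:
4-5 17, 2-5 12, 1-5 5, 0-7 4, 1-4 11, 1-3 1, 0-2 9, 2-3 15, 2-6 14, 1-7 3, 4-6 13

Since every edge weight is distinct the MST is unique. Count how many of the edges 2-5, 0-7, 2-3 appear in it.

Kruskal's algorithm — process edges by increasing weight (ties by edge label):
1-3 (1): add — endpoints in different components.
1-7 (3): add — endpoints in different components.
0-7 (4): add — endpoints in different components.
1-5 (5): add — endpoints in different components.
0-2 (9): add — endpoints in different components.
1-4 (11): add — endpoints in different components.
2-5 (12): skip — 2 and 5 already connected.
4-6 (13): add — endpoints in different components.
MST edge set: {1-3, 1-7, 0-7, 1-5, 0-2, 1-4, 4-6}.
Of the listed edges, {0-7} are in the MST → 1.

1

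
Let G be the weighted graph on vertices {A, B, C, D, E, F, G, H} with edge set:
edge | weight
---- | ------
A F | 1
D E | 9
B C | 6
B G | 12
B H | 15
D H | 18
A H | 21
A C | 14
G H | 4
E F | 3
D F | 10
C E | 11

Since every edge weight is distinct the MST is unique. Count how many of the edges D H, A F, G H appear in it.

2

Sort edges by weight, then run Kruskal:
A F (1): add — endpoints in different components.
E F (3): add — endpoints in different components.
G H (4): add — endpoints in different components.
B C (6): add — endpoints in different components.
D E (9): add — endpoints in different components.
D F (10): skip — D and F already connected.
C E (11): add — endpoints in different components.
B G (12): add — endpoints in different components.
MST edge set: {A F, E F, G H, B C, D E, C E, B G}.
Of the listed edges, {A F, G H} are in the MST → 2.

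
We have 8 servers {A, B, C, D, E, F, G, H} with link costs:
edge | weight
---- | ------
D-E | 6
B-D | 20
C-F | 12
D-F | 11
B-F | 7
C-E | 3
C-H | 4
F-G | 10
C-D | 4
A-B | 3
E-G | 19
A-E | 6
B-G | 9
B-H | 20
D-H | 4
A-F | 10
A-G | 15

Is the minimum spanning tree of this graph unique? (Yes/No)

No

Kruskal's algorithm — process edges by increasing weight (ties by edge label):
A-B (3): add — endpoints in different components.
C-E (3): add — endpoints in different components.
C-D (4): add — endpoints in different components.
C-H (4): add — endpoints in different components.
D-H (4): skip — D and H already connected.
A-E (6): add — endpoints in different components.
D-E (6): skip — D and E already connected.
B-F (7): add — endpoints in different components.
B-G (9): add — endpoints in different components.
Non-tree edge D-H has weight 4, equal to the heaviest edge on its tree cycle — swapping gives another MST of the same weight. Not unique.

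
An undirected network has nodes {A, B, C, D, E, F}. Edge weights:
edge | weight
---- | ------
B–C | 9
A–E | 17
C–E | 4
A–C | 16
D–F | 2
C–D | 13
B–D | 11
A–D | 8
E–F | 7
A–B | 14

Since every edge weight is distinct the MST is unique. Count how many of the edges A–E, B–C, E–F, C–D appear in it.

2

Kruskal's algorithm — process edges by increasing weight (ties by edge label):
D–F (2): add — endpoints in different components.
C–E (4): add — endpoints in different components.
E–F (7): add — endpoints in different components.
A–D (8): add — endpoints in different components.
B–C (9): add — endpoints in different components.
MST edge set: {D–F, C–E, E–F, A–D, B–C}.
Of the listed edges, {B–C, E–F} are in the MST → 2.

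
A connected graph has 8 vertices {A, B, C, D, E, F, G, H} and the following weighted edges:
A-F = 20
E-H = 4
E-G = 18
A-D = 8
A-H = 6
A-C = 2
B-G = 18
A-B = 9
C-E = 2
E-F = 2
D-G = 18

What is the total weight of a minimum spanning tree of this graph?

Grow the tree from A using Prim:
Step 1: frontier [A-C 2, A-H 6, A-D 8, A-B 9, A-F 20] → take A-C (2); add C.
Step 2: frontier [A-H 6, A-D 8, A-B 9, A-F 20, C-E 2] → take C-E (2); add E.
Step 3: frontier [A-H 6, A-D 8, A-B 9, A-F 20, E-F 2, E-H 4, E-G 18] → take E-F (2); add F.
Step 4: frontier [A-H 6, A-D 8, A-B 9, E-H 4, E-G 18] → take E-H (4); add H.
Step 5: frontier [A-D 8, A-B 9, E-G 18] → take A-D (8); add D.
Step 6: frontier [A-B 9, D-G 18, E-G 18] → take A-B (9); add B.
Step 7: frontier [B-G 18, D-G 18, E-G 18] → take B-G (18); add G.
MST edges: A-C, C-E, E-F, E-H, A-D, A-B, B-G; total weight 2+2+2+4+8+9+18 = 45.

45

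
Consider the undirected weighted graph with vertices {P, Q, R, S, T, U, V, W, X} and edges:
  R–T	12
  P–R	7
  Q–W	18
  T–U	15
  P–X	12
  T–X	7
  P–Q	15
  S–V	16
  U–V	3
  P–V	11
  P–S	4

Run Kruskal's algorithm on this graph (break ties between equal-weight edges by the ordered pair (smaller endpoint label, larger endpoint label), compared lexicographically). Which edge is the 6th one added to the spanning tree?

P-X

Kruskal: consider edges lightest-first.
U–V (3): add — endpoints in different components.
P–S (4): add — endpoints in different components.
P–R (7): add — endpoints in different components.
T–X (7): add — endpoints in different components.
P–V (11): add — endpoints in different components.
P–X (12): add — endpoints in different components.
R–T (12): skip — T and R already connected.
P–Q (15): add — endpoints in different components.
T–U (15): skip — T and U already connected.
S–V (16): skip — V and S already connected.
Q–W (18): add — endpoints in different components.
The 6th edge added is P–X.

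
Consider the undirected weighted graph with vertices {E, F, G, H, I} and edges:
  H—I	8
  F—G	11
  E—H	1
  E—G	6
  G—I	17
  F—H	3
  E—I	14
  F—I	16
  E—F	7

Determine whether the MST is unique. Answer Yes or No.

Sort edges by weight, then run Kruskal:
E—H (1): add — endpoints in different components.
F—H (3): add — endpoints in different components.
E—G (6): add — endpoints in different components.
E—F (7): skip — E and F already connected.
H—I (8): add — endpoints in different components.
Every non-tree edge has weight strictly greater than the heaviest edge on the tree path between its endpoints, so the MST is unique.

Yes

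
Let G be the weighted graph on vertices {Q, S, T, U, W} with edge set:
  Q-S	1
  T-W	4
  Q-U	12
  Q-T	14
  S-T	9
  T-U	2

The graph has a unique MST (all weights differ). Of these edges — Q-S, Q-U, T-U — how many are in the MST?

Kruskal: consider edges lightest-first.
Q-S (1): add — endpoints in different components.
T-U (2): add — endpoints in different components.
T-W (4): add — endpoints in different components.
S-T (9): add — endpoints in different components.
MST edge set: {Q-S, T-U, T-W, S-T}.
Of the listed edges, {Q-S, T-U} are in the MST → 2.

2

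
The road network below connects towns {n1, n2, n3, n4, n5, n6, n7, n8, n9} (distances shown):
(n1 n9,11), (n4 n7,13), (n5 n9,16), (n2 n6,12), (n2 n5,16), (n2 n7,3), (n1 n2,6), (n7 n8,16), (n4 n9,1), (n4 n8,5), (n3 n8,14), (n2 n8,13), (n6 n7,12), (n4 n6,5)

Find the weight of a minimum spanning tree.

Prim's algorithm from n3:
Step 1: cheapest edge leaving the tree is n3 n8 (14); add n8.
Step 2: cheapest edge leaving the tree is n4 n8 (5); add n4.
Step 3: cheapest edge leaving the tree is n4 n9 (1); add n9.
Step 4: cheapest edge leaving the tree is n4 n6 (5); add n6.
Step 5: cheapest edge leaving the tree is n1 n9 (11); add n1.
Step 6: cheapest edge leaving the tree is n1 n2 (6); add n2.
Step 7: cheapest edge leaving the tree is n2 n7 (3); add n7.
Step 8: cheapest edge leaving the tree is n2 n5 (16); add n5.
MST edges: n3 n8, n4 n8, n4 n9, n4 n6, n1 n9, n1 n2, n2 n7, n2 n5; total weight 14+5+1+5+11+6+3+16 = 61.

61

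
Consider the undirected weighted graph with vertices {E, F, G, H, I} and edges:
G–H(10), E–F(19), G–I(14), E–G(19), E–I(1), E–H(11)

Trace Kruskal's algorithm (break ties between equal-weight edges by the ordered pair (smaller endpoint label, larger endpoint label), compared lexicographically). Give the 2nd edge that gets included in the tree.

Kruskal: consider edges lightest-first.
E–I (1): add. Components now {E,I} {F} {G} {H}
G–H (10): add. Components now {E,I} {F} {G,H}
E–H (11): add. Components now {E,G,H,I} {F}
G–I (14): skip — G and I already connected.
E–F (19): add. Components now {E,F,G,H,I}
The 2nd edge added is G–H.

G-H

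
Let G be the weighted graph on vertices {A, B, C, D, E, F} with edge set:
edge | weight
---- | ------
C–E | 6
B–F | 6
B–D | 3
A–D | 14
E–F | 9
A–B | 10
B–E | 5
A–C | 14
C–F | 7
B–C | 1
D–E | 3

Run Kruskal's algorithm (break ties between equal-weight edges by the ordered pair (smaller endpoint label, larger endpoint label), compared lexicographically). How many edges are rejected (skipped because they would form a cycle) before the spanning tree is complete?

4

Kruskal's algorithm — process edges by increasing weight (ties by edge label):
B–C (1): add. Components now {A} {B,C} {D} {E} {F}
B–D (3): add. Components now {A} {B,C,D} {E} {F}
D–E (3): add. Components now {A} {B,C,D,E} {F}
B–E (5): skip — B and E already connected.
B–F (6): add. Components now {A} {B,C,D,E,F}
C–E (6): skip — C and E already connected.
C–F (7): skip — C and F already connected.
E–F (9): skip — E and F already connected.
A–B (10): add. Components now {A,B,C,D,E,F}
Edges rejected before the tree was complete: 4.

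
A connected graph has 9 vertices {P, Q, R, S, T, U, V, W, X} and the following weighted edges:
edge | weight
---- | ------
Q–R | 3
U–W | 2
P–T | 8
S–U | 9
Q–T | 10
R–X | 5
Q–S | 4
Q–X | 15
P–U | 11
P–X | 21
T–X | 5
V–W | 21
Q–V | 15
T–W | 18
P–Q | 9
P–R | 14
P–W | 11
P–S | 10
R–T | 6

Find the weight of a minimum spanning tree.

Kruskal's algorithm — process edges by increasing weight (ties by edge label):
U–W (2): add — endpoints in different components.
Q–R (3): add — endpoints in different components.
Q–S (4): add — endpoints in different components.
R–X (5): add — endpoints in different components.
T–X (5): add — endpoints in different components.
R–T (6): skip — R and T already connected.
P–T (8): add — endpoints in different components.
P–Q (9): skip — Q and P already connected.
S–U (9): add — endpoints in different components.
P–S (10): skip — S and P already connected.
Q–T (10): skip — Q and T already connected.
P–U (11): skip — U and P already connected.
P–W (11): skip — W and P already connected.
P–R (14): skip — R and P already connected.
Q–V (15): add — endpoints in different components.
MST edges: U–W, Q–R, Q–S, R–X, T–X, P–T, S–U, Q–V; total weight 2+3+4+5+5+8+9+15 = 51.

51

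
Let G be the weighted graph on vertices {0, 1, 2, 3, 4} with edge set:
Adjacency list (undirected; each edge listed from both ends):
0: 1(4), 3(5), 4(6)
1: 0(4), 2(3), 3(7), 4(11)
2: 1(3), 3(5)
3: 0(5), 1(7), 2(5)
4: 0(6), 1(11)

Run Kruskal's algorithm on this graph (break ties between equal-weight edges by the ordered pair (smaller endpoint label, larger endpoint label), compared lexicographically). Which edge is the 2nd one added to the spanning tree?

Kruskal's algorithm — process edges by increasing weight (ties by edge label):
1 2 (3): add — endpoints in different components.
0 1 (4): add — endpoints in different components.
0 3 (5): add — endpoints in different components.
2 3 (5): skip — 2 and 3 already connected.
0 4 (6): add — endpoints in different components.
The 2nd edge added is 0 1.

0-1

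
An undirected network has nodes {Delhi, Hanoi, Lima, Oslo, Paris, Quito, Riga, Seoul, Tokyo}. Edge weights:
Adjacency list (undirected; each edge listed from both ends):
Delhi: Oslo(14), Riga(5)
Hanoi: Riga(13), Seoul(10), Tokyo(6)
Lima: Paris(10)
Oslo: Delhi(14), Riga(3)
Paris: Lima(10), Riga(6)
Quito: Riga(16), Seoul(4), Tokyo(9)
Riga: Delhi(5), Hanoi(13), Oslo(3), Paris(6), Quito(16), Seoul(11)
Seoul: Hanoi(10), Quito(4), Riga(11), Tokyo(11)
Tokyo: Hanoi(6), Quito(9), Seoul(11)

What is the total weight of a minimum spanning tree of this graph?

54

Prim, starting at Paris.
Step 1: cheapest edge leaving the tree is Paris Riga (6); add Riga.
Step 2: cheapest edge leaving the tree is Oslo Riga (3); add Oslo.
Step 3: cheapest edge leaving the tree is Delhi Riga (5); add Delhi.
Step 4: cheapest edge leaving the tree is Lima Paris (10); add Lima.
Step 5: cheapest edge leaving the tree is Riga Seoul (11); add Seoul.
Step 6: cheapest edge leaving the tree is Quito Seoul (4); add Quito.
Step 7: cheapest edge leaving the tree is Quito Tokyo (9); add Tokyo.
Step 8: cheapest edge leaving the tree is Hanoi Tokyo (6); add Hanoi.
MST edges: Paris Riga, Oslo Riga, Delhi Riga, Lima Paris, Riga Seoul, Quito Seoul, Quito Tokyo, Hanoi Tokyo; total weight 6+3+5+10+11+4+9+6 = 54.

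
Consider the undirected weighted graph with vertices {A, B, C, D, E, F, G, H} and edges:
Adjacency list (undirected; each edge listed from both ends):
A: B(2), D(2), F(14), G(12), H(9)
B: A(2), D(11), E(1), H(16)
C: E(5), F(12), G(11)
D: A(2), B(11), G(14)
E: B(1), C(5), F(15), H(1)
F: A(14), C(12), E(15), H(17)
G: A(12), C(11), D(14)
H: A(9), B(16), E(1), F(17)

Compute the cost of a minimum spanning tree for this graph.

34

Grow the tree from E using Prim:
Step 1: cheapest edge leaving the tree is B–E (1); add B.
Step 2: cheapest edge leaving the tree is E–H (1); add H.
Step 3: cheapest edge leaving the tree is A–B (2); add A.
Step 4: cheapest edge leaving the tree is A–D (2); add D.
Step 5: cheapest edge leaving the tree is C–E (5); add C.
Step 6: cheapest edge leaving the tree is C–G (11); add G.
Step 7: cheapest edge leaving the tree is C–F (12); add F.
MST edges: B–E, E–H, A–B, A–D, C–E, C–G, C–F; total weight 1+1+2+2+5+11+12 = 34.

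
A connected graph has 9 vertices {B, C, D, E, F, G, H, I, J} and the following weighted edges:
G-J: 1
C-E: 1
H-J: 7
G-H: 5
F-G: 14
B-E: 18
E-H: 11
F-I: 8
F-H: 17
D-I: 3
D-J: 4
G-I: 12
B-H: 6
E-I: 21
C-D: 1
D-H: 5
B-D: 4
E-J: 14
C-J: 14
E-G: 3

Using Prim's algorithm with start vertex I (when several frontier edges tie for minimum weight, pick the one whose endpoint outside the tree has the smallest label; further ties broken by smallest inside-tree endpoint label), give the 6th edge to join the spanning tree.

B-D

Prim, starting at I.
Step 1: cheapest edge leaving the tree is D-I (3); add D.
Step 2: cheapest edge leaving the tree is C-D (1); add C.
Step 3: cheapest edge leaving the tree is C-E (1); add E.
Step 4: cheapest edge leaving the tree is E-G (3); add G.
Step 5: cheapest edge leaving the tree is G-J (1); add J.
Step 6: cheapest edge leaving the tree is B-D (4); add B.
Step 7: cheapest edge leaving the tree is D-H (5); add H.
Step 8: cheapest edge leaving the tree is F-I (8); add F.
The 6th edge added is B-D.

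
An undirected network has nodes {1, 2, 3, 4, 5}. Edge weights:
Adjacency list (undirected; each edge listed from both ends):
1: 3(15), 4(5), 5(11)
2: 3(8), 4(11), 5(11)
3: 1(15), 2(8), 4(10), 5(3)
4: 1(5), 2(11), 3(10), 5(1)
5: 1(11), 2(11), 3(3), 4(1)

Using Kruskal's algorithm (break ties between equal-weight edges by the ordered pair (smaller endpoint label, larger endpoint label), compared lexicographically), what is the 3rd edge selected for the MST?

Kruskal: consider edges lightest-first.
4 5 (1): add — endpoints in different components.
3 5 (3): add — endpoints in different components.
1 4 (5): add — endpoints in different components.
2 3 (8): add — endpoints in different components.
The 3rd edge added is 1 4.

1-4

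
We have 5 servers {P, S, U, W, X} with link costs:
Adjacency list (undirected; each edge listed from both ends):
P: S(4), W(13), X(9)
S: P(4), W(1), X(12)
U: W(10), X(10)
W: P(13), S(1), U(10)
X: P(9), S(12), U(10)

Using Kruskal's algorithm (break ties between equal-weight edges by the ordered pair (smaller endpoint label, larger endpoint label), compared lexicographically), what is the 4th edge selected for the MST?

U-W

Kruskal's algorithm — process edges by increasing weight (ties by edge label):
S-W (1): add. Components now {P} {S,W} {U} {X}
P-S (4): add. Components now {P,S,W} {U} {X}
P-X (9): add. Components now {P,S,W,X} {U}
U-W (10): add. Components now {P,S,U,W,X}
The 4th edge added is U-W.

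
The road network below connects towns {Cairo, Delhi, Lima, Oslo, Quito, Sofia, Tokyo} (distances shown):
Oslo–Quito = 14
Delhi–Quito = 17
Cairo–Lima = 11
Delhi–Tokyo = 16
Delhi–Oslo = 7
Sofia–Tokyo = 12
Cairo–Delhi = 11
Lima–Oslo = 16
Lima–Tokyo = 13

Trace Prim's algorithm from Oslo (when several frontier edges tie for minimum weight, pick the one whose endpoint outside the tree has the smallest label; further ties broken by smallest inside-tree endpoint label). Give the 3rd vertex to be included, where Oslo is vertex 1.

Cairo

Prim's algorithm from Oslo:
Step 1: frontier [Delhi–Oslo 7, Oslo–Quito 14, Lima–Oslo 16] → take Delhi–Oslo (7); add Delhi.
Step 2: frontier [Cairo–Delhi 11, Delhi–Tokyo 16, Delhi–Quito 17, Oslo–Quito 14, Lima–Oslo 16] → take Cairo–Delhi (11); add Cairo.
Step 3: frontier [Cairo–Lima 11, Delhi–Tokyo 16, Delhi–Quito 17, Oslo–Quito 14, Lima–Oslo 16] → take Cairo–Lima (11); add Lima.
Step 4: frontier [Delhi–Tokyo 16, Delhi–Quito 17, Lima–Tokyo 13, Oslo–Quito 14] → take Lima–Tokyo (13); add Tokyo.
Step 5: frontier [Delhi–Quito 17, Oslo–Quito 14, Sofia–Tokyo 12] → take Sofia–Tokyo (12); add Sofia.
Step 6: frontier [Delhi–Quito 17, Oslo–Quito 14] → take Oslo–Quito (14); add Quito.
Vertex order: Oslo, Delhi, Cairo, Lima, Tokyo, Sofia, Quito. The 3rd vertex is Cairo.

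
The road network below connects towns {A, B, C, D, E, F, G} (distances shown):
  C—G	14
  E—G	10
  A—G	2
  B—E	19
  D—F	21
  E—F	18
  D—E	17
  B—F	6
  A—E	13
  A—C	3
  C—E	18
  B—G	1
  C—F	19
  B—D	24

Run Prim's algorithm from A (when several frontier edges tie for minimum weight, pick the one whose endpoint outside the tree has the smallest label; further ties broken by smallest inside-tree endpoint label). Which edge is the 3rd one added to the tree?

A-C

Grow the tree from A using Prim:
Step 1: frontier [A—G 2, A—C 3, A—E 13] → take A—G (2); add G.
Step 2: frontier [A—C 3, A—E 13, B—G 1, E—G 10, C—G 14] → take B—G (1); add B.
Step 3: frontier [A—C 3, A—E 13, B—F 6, B—E 19, B—D 24, E—G 10, C—G 14] → take A—C (3); add C.
Step 4: frontier [A—E 13, B—F 6, B—E 19, B—D 24, C—E 18, C—F 19, E—G 10] → take B—F (6); add F.
Step 5: frontier [A—E 13, B—E 19, B—D 24, C—E 18, E—F 18, D—F 21, E—G 10] → take E—G (10); add E.
Step 6: frontier [B—D 24, D—E 17, D—F 21] → take D—E (17); add D.
The 3rd edge added is A—C.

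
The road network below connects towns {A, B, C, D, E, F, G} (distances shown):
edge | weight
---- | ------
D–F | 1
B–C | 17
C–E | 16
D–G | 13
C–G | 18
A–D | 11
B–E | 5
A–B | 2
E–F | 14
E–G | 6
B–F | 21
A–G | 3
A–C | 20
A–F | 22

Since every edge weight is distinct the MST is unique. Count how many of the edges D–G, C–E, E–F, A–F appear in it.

Sort edges by weight, then run Kruskal:
D–F (1): add — endpoints in different components.
A–B (2): add — endpoints in different components.
A–G (3): add — endpoints in different components.
B–E (5): add — endpoints in different components.
E–G (6): skip — E and G already connected.
A–D (11): add — endpoints in different components.
D–G (13): skip — D and G already connected.
E–F (14): skip — E and F already connected.
C–E (16): add — endpoints in different components.
MST edge set: {D–F, A–B, A–G, B–E, A–D, C–E}.
Of the listed edges, {C–E} are in the MST → 1.

1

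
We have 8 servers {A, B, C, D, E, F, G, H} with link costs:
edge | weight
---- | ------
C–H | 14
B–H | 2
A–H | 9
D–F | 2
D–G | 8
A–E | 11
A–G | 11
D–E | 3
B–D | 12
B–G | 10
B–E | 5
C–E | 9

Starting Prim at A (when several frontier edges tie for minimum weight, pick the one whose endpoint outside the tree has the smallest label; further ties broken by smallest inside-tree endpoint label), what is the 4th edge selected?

Grow the tree from A using Prim:
Step 1: cheapest edge leaving the tree is A–H (9); add H.
Step 2: cheapest edge leaving the tree is B–H (2); add B.
Step 3: cheapest edge leaving the tree is B–E (5); add E.
Step 4: cheapest edge leaving the tree is D–E (3); add D.
Step 5: cheapest edge leaving the tree is D–F (2); add F.
Step 6: cheapest edge leaving the tree is D–G (8); add G.
Step 7: cheapest edge leaving the tree is C–E (9); add C.
The 4th edge added is D–E.

D-E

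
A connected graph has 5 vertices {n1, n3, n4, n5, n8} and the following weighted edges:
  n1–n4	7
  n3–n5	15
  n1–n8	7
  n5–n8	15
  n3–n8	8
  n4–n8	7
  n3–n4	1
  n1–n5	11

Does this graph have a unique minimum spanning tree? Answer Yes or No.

Kruskal's algorithm — process edges by increasing weight (ties by edge label):
n3–n4 (1): add. Components now {n8} {n3,n4} {n5} {n1}
n1–n4 (7): add. Components now {n8} {n1,n3,n4} {n5}
n1–n8 (7): add. Components now {n1,n3,n4,n8} {n5}
n4–n8 (7): skip — n8 and n4 already connected.
n3–n8 (8): skip — n8 and n3 already connected.
n1–n5 (11): add. Components now {n1,n3,n4,n5,n8}
Non-tree edge n4–n8 has weight 7, equal to the heaviest edge on its tree cycle — swapping gives another MST of the same weight. Not unique.

No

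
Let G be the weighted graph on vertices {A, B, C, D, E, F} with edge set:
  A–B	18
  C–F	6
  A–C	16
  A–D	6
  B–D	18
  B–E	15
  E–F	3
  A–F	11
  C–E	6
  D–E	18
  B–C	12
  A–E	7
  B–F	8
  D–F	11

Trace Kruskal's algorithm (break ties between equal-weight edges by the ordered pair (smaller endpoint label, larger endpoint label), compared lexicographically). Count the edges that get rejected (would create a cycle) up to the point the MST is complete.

1

Kruskal's algorithm — process edges by increasing weight (ties by edge label):
E–F (3): add. Components now {A} {B} {C} {D} {E,F}
A–D (6): add. Components now {A,D} {B} {C} {E,F}
C–E (6): add. Components now {A,D} {B} {C,E,F}
C–F (6): skip — C and F already connected.
A–E (7): add. Components now {A,C,D,E,F} {B}
B–F (8): add. Components now {A,B,C,D,E,F}
Edges rejected before the tree was complete: 1.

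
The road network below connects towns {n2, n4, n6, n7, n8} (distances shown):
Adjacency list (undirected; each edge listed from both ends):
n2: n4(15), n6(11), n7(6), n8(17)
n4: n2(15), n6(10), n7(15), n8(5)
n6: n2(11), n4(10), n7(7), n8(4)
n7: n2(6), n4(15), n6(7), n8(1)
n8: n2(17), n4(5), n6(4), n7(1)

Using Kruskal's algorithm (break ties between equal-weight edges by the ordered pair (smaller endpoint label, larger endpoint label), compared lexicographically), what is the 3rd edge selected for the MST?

Kruskal: consider edges lightest-first.
n7-n8 (1): add. Components now {n2} {n7,n8} {n6} {n4}
n6-n8 (4): add. Components now {n2} {n6,n7,n8} {n4}
n4-n8 (5): add. Components now {n2} {n4,n6,n7,n8}
n2-n7 (6): add. Components now {n2,n4,n6,n7,n8}
The 3rd edge added is n4-n8.

n4-n8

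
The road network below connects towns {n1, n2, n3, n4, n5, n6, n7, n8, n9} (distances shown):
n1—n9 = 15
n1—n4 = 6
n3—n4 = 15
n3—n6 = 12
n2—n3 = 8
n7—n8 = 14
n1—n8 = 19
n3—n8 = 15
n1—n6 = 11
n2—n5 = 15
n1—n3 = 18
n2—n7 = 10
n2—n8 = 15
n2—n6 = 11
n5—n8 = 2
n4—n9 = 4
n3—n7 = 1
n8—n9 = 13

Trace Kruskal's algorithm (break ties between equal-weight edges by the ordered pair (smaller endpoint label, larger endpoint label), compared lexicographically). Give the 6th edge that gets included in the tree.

n1-n6

Kruskal: consider edges lightest-first.
n3—n7 (1): add — endpoints in different components.
n5—n8 (2): add — endpoints in different components.
n4—n9 (4): add — endpoints in different components.
n1—n4 (6): add — endpoints in different components.
n2—n3 (8): add — endpoints in different components.
n2—n7 (10): skip — n2 and n7 already connected.
n1—n6 (11): add — endpoints in different components.
n2—n6 (11): add — endpoints in different components.
n3—n6 (12): skip — n6 and n3 already connected.
n8—n9 (13): add — endpoints in different components.
The 6th edge added is n1—n6.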